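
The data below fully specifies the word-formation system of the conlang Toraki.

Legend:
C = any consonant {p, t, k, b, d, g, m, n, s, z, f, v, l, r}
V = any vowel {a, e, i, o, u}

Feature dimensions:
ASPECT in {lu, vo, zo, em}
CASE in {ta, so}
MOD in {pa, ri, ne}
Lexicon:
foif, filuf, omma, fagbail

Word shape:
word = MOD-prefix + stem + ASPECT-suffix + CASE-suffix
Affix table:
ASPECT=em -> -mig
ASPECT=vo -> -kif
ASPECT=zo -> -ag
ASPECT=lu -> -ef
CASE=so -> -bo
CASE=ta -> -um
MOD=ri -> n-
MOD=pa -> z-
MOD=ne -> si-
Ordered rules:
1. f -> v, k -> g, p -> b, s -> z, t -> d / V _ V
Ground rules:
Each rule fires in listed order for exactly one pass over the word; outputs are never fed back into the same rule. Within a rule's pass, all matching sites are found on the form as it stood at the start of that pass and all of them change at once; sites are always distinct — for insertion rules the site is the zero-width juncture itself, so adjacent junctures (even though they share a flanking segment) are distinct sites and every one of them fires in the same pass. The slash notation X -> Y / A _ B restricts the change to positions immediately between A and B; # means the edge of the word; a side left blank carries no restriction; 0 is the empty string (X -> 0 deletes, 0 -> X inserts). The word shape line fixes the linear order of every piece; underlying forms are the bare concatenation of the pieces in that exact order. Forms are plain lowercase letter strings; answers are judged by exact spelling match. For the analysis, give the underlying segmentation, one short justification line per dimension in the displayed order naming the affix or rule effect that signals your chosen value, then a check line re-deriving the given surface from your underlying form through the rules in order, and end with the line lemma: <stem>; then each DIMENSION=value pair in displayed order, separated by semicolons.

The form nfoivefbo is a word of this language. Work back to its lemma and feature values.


underlying: n-foif-ef-bo
ASPECT=lu - signalled by the affix -ef
CASE=so - signalled by the affix -bo
MOD=ri - signalled by the affix n-
check: nfoifefbo -> nfoivefbo
lemma: foif; ASPECT=lu; CASE=so; MOD=ri


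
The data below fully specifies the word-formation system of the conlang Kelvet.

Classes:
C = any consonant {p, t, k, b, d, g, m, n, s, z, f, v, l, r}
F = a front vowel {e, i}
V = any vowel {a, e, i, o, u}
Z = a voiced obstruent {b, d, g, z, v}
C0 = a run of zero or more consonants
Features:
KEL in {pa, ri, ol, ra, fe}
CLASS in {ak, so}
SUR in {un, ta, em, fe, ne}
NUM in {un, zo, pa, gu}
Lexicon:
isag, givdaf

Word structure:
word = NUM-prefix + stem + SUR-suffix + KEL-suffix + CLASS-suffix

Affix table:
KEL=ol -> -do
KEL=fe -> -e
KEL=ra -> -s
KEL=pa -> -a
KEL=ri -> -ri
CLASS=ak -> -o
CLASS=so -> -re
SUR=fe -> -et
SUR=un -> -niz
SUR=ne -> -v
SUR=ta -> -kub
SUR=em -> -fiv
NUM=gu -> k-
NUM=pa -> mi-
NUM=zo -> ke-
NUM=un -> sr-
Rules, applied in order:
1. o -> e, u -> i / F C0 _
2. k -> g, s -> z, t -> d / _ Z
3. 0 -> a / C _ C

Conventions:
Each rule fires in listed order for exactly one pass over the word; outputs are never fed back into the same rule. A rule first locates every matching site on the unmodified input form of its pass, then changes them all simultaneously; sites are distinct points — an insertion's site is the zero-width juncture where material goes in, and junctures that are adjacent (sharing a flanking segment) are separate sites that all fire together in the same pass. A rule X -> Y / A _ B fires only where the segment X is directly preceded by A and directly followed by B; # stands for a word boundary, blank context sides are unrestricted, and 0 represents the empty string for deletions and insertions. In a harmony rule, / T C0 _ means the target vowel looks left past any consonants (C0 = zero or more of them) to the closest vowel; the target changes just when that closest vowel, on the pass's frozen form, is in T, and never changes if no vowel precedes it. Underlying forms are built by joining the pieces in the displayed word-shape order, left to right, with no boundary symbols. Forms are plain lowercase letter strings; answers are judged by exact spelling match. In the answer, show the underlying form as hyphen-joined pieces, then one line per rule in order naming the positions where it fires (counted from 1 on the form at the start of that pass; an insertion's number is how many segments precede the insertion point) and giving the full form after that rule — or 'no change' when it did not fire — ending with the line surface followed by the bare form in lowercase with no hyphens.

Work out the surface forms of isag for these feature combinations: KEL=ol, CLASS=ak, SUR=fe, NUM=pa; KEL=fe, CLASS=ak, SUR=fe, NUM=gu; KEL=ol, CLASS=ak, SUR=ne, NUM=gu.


cell KEL=ol, CLASS=ak, SUR=fe, NUM=pa:
underlying: mi-isag-et-do-o
1. o -> e, u -> i / F C0 _: fires at position(s) 10: miisagetdeo
2. k -> g, s -> z, t -> d / _ Z: fires at position(s) 8: miisageddeo
3. 0 -> a / C _ C: inserts after position(s) 8: miisagedadeo
surface: miisagedadeo

cell KEL=fe, CLASS=ak, SUR=fe, NUM=gu:
underlying: k-isag-et-e-o
1. o -> e, u -> i / F C0 _: fires at position(s) 9: kisagetee
2. k -> g, s -> z, t -> d / _ Z: no change
3. 0 -> a / C _ C: no change
surface: kisagetee

cell KEL=ol, CLASS=ak, SUR=ne, NUM=gu:
underlying: k-isag-v-do-o
1. o -> e, u -> i / F C0 _: no change
2. k -> g, s -> z, t -> d / _ Z: no change
3. 0 -> a / C _ C: inserts after position(s) 5, 6: kisagavadoo
surface: kisagavadoo


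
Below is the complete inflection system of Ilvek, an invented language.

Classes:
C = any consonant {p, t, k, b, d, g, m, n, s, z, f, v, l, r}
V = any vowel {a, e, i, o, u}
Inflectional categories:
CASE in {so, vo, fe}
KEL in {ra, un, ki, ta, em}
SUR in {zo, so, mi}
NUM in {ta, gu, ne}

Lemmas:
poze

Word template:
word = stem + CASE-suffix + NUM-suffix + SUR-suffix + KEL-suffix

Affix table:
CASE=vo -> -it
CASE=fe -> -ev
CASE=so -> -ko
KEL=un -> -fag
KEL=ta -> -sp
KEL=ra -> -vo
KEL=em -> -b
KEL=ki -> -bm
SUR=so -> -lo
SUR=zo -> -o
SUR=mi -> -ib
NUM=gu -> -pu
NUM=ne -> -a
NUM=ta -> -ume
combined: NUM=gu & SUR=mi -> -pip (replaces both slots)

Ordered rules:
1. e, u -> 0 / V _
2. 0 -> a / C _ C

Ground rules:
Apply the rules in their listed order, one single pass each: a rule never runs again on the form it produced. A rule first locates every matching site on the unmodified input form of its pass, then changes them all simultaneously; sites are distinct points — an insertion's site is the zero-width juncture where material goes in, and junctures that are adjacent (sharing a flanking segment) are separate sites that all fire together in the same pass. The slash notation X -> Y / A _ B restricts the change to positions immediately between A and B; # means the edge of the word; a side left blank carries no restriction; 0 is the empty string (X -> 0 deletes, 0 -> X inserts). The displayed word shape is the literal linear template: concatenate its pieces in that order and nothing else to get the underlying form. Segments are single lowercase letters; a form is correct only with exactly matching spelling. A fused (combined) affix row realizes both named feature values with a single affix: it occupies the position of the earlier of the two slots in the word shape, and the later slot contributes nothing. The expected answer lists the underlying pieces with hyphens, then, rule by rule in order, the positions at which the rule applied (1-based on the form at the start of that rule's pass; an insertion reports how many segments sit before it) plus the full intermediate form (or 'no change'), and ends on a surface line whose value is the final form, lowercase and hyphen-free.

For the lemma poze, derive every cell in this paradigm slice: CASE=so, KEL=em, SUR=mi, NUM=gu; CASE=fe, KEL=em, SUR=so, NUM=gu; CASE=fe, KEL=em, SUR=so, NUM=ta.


cell CASE=so, KEL=em, SUR=mi, NUM=gu:
underlying: poze-ko-pip-b
1. e, u -> 0 / V _: no change
2. 0 -> a / C _ C: inserts after position(s) 9: pozekopipab
surface: pozekopipab

cell CASE=fe, KEL=em, SUR=so, NUM=gu:
underlying: poze-ev-pu-lo-b
1. e, u -> 0 / V _: fires at position(s) 5: pozevpulob
2. 0 -> a / C _ C: inserts after position(s) 5: pozevapulob
surface: pozevapulob

cell CASE=fe, KEL=em, SUR=so, NUM=ta:
underlying: poze-ev-ume-lo-b
1. e, u -> 0 / V _: fires at position(s) 5: pozevumelob
2. 0 -> a / C _ C: no change
surface: pozevumelob


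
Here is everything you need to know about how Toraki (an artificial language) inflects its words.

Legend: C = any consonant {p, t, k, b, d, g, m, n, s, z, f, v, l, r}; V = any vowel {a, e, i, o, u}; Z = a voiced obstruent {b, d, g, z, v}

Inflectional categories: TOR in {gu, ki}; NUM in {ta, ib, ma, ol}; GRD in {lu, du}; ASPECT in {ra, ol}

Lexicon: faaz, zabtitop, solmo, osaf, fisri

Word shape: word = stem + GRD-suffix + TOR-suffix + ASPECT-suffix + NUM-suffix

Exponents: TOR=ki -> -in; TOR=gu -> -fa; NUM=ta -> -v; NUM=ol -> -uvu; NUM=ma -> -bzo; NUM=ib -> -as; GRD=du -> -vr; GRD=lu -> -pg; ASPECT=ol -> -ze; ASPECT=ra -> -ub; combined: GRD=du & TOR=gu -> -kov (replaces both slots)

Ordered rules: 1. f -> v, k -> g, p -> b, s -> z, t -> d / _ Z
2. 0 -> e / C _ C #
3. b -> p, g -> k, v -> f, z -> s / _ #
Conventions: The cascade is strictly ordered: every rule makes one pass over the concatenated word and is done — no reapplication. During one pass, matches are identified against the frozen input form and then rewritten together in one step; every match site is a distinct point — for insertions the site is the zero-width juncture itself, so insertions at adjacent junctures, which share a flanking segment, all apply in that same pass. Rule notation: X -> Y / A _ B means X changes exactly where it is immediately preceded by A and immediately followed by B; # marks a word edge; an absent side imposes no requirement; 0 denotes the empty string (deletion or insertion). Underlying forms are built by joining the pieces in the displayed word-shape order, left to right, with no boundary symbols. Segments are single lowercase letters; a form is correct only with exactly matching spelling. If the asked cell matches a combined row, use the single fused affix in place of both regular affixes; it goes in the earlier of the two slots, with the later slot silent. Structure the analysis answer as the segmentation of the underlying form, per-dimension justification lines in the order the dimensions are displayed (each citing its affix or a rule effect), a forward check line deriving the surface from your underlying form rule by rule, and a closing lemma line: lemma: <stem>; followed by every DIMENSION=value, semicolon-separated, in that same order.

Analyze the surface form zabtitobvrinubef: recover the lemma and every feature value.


underlying: zabtitop-vr-in-ub-v
TOR=ki - signalled by the affix -in
NUM=ta - signalled by the affix -v
GRD=du - signalled by the affix -vr
ASPECT=ra - signalled by the affix -ub
check: zabtitopvrinubv -> zabtitobvrinubv -> zabtitobvrinubev -> zabtitobvrinubef
lemma: zabtitop; TOR=ki; NUM=ta; GRD=du; ASPECT=ra


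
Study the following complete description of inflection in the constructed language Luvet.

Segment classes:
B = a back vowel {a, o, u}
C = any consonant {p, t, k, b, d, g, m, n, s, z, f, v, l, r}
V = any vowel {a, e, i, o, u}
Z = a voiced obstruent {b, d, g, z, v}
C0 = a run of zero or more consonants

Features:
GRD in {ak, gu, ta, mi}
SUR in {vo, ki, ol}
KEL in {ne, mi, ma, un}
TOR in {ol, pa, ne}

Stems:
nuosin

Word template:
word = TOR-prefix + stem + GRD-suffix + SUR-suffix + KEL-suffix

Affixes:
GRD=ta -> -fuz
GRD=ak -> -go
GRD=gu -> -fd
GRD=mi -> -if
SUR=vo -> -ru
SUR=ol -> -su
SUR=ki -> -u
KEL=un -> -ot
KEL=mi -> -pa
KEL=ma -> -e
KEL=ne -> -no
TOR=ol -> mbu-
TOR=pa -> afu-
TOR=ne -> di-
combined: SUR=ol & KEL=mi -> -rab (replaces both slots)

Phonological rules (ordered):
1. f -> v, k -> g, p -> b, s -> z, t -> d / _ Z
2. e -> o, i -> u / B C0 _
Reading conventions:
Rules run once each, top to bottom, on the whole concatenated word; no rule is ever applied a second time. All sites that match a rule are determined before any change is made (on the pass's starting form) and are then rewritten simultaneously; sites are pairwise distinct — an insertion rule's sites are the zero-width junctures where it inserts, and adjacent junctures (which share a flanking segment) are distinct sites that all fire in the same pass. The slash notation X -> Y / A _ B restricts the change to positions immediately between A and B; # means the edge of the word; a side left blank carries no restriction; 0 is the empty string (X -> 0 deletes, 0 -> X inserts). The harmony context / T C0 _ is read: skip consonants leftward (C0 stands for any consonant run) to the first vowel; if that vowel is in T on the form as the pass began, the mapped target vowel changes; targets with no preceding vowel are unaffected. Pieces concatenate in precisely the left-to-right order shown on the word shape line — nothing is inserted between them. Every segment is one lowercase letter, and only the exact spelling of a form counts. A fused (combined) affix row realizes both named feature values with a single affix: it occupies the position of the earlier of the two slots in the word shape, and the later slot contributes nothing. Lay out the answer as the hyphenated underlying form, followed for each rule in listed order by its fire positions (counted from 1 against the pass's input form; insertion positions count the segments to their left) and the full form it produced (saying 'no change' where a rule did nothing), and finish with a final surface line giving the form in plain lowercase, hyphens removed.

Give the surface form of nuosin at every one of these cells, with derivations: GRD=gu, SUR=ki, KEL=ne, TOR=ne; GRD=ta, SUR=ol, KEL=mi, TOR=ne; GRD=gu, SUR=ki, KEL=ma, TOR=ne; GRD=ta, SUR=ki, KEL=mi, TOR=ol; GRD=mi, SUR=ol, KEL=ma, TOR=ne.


cell GRD=gu, SUR=ki, KEL=ne, TOR=ne:
underlying: di-nuosin-fd-u-no
1. f -> v, k -> g, p -> b, s -> z, t -> d / _ Z: fires at position(s) 9: dinuosinvduno
2. e -> o, i -> u / B C0 _: fires at position(s) 7: dinuosunvduno
surface: dinuosunvduno

cell GRD=ta, SUR=ol, KEL=mi, TOR=ne:
underlying: di-nuosin-fuz-rab
1. f -> v, k -> g, p -> b, s -> z, t -> d / _ Z: no change
2. e -> o, i -> u / B C0 _: fires at position(s) 7: dinuosunfuzrab
surface: dinuosunfuzrab

cell GRD=gu, SUR=ki, KEL=ma, TOR=ne:
underlying: di-nuosin-fd-u-e
1. f -> v, k -> g, p -> b, s -> z, t -> d / _ Z: fires at position(s) 9: dinuosinvdue
2. e -> o, i -> u / B C0 _: fires at position(s) 7, 12: dinuosunvduo
surface: dinuosunvduo

cell GRD=ta, SUR=ki, KEL=mi, TOR=ol:
underlying: mbu-nuosin-fuz-u-pa
1. f -> v, k -> g, p -> b, s -> z, t -> d / _ Z: no change
2. e -> o, i -> u / B C0 _: fires at position(s) 8: mbunuosunfuzupa
surface: mbunuosunfuzupa

cell GRD=mi, SUR=ol, KEL=ma, TOR=ne:
underlying: di-nuosin-if-su-e
1. f -> v, k -> g, p -> b, s -> z, t -> d / _ Z: no change
2. e -> o, i -> u / B C0 _: fires at position(s) 7, 13: dinuosunifsuo
surface: dinuosunifsuo


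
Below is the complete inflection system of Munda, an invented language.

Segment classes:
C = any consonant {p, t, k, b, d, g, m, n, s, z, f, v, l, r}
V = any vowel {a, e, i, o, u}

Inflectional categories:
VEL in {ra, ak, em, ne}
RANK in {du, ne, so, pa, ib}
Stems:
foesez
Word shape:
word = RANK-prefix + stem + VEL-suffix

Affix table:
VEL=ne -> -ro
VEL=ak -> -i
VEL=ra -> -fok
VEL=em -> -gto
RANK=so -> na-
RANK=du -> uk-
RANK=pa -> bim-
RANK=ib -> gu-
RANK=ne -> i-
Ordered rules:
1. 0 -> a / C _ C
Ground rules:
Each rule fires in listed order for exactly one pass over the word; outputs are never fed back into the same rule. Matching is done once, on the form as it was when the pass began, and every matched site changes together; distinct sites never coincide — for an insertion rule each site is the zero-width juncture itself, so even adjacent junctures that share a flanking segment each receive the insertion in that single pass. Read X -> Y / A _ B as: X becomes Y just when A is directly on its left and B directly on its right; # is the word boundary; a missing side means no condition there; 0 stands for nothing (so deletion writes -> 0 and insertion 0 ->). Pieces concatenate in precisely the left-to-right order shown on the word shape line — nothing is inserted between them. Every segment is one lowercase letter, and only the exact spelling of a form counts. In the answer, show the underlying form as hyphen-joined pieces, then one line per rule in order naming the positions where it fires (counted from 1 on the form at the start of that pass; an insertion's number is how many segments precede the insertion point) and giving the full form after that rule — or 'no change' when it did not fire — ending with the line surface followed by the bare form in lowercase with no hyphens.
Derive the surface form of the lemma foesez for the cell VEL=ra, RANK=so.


underlying: na-foesez-fok
1. 0 -> a / C _ C: inserts after position(s) 8: nafoesezafok
surface: nafoesezafok


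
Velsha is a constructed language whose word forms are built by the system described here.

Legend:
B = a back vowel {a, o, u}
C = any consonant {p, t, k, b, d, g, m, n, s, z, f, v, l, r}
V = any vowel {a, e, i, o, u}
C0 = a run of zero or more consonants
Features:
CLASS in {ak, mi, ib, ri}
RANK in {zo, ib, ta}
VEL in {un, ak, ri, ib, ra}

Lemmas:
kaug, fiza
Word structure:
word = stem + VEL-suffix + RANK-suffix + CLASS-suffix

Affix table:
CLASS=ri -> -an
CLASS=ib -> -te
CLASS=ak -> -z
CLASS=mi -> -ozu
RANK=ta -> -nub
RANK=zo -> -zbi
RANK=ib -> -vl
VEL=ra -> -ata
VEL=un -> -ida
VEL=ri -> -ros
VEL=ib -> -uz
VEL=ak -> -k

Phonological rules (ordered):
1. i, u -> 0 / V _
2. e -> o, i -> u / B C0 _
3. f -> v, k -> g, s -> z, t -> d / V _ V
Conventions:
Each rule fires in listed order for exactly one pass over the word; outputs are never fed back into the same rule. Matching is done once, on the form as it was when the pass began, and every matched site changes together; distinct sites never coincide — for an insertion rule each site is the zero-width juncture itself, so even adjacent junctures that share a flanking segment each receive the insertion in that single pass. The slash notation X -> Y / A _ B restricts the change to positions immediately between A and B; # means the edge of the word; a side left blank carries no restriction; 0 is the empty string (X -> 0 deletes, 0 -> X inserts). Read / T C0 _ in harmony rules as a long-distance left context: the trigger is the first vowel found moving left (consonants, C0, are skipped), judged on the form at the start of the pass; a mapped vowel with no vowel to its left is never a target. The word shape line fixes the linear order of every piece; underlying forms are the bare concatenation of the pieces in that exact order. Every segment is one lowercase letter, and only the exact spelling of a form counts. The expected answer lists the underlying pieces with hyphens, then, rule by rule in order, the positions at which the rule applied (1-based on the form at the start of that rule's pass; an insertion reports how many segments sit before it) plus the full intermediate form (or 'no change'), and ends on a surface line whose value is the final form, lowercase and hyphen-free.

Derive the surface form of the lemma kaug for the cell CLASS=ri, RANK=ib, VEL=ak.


underlying: kaug-k-vl-an
1. i, u -> 0 / V _: fires at position(s) 3: kagkvlan
2. e -> o, i -> u / B C0 _: no change
3. f -> v, k -> g, s -> z, t -> d / V _ V: no change
surface: kagkvlan


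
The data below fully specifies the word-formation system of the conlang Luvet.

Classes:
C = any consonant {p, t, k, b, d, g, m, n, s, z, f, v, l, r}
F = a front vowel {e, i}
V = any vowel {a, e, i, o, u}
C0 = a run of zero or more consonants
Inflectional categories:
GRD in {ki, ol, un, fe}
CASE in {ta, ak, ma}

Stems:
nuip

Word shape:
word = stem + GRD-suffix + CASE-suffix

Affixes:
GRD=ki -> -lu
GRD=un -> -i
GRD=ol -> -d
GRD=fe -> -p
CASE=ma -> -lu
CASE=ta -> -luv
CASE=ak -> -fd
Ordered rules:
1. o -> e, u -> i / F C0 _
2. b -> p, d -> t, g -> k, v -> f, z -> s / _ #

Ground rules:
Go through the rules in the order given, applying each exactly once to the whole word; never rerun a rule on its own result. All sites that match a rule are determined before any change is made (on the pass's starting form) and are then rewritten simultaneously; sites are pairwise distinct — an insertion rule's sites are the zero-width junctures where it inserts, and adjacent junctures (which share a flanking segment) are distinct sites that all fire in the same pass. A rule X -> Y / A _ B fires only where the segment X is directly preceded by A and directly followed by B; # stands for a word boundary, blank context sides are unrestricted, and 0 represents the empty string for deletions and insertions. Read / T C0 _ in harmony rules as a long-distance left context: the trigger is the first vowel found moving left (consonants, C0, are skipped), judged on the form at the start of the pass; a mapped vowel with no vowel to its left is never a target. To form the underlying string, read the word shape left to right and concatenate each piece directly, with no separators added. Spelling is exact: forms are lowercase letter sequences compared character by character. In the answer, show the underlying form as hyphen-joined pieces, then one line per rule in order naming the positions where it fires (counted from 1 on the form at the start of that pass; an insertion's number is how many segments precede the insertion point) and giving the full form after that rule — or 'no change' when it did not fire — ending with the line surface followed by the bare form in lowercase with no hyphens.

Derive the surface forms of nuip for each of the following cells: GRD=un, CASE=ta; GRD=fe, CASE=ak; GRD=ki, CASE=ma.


cell GRD=un, CASE=ta:
underlying: nuip-i-luv
1. o -> e, u -> i / F C0 _: fires at position(s) 7: nuipiliv
2. b -> p, d -> t, g -> k, v -> f, z -> s / _ #: fires at position(s) 8: nuipilif
surface: nuipilif

cell GRD=fe, CASE=ak:
underlying: nuip-p-fd
1. o -> e, u -> i / F C0 _: no change
2. b -> p, d -> t, g -> k, v -> f, z -> s / _ #: fires at position(s) 7: nuippft
surface: nuippft

cell GRD=ki, CASE=ma:
underlying: nuip-lu-lu
1. o -> e, u -> i / F C0 _: fires at position(s) 6: nuiplilu
2. b -> p, d -> t, g -> k, v -> f, z -> s / _ #: no change
surface: nuiplilu


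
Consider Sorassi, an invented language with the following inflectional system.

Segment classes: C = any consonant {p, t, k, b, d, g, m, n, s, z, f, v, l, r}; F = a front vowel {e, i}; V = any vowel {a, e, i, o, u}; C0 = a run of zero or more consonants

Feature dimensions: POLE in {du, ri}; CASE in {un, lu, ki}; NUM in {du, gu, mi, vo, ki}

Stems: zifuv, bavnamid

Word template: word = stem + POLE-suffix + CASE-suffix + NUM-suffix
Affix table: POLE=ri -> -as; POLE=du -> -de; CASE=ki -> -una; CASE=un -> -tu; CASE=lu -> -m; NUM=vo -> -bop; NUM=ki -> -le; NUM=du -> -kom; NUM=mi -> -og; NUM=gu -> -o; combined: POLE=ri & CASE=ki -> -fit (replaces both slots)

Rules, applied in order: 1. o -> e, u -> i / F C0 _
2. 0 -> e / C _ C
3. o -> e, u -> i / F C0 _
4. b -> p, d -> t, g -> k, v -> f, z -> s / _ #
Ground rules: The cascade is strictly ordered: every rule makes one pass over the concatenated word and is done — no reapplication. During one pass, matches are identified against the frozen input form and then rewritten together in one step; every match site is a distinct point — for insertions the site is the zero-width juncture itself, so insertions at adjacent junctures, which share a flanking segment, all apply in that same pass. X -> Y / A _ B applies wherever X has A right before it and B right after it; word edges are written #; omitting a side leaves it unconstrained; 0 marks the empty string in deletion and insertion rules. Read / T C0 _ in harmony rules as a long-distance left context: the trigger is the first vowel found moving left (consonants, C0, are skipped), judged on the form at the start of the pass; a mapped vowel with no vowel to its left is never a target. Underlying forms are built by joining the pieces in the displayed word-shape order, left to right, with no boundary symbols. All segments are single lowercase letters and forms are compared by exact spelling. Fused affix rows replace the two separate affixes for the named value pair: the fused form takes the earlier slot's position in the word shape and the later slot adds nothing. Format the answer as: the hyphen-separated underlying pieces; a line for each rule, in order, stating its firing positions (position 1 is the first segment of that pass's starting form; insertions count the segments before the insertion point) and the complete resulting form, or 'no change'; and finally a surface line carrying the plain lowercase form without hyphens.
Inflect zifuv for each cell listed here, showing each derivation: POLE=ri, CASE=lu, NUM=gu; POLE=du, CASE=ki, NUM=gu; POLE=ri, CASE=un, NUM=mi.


cell POLE=ri, CASE=lu, NUM=gu:
underlying: zifuv-as-m-o
1. o -> e, u -> i / F C0 _: fires at position(s) 4: zifivasmo
2. 0 -> e / C _ C: inserts after position(s) 7: zifivasemo
3. o -> e, u -> i / F C0 _: fires at position(s) 10: zifivaseme
4. b -> p, d -> t, g -> k, v -> f, z -> s / _ #: no change
surface: zifivaseme

cell POLE=du, CASE=ki, NUM=gu:
underlying: zifuv-de-una-o
1. o -> e, u -> i / F C0 _: fires at position(s) 4, 8: zifivdeinao
2. 0 -> e / C _ C: inserts after position(s) 5: zifivedeinao
3. o -> e, u -> i / F C0 _: no change
4. b -> p, d -> t, g -> k, v -> f, z -> s / _ #: no change
surface: zifivedeinao

cell POLE=ri, CASE=un, NUM=mi:
underlying: zifuv-as-tu-og
1. o -> e, u -> i / F C0 _: fires at position(s) 4: zifivastuog
2. 0 -> e / C _ C: inserts after position(s) 7: zifivasetuog
3. o -> e, u -> i / F C0 _: fires at position(s) 10: zifivasetiog
4. b -> p, d -> t, g -> k, v -> f, z -> s / _ #: fires at position(s) 12: zifivasetiok
surface: zifivasetiok


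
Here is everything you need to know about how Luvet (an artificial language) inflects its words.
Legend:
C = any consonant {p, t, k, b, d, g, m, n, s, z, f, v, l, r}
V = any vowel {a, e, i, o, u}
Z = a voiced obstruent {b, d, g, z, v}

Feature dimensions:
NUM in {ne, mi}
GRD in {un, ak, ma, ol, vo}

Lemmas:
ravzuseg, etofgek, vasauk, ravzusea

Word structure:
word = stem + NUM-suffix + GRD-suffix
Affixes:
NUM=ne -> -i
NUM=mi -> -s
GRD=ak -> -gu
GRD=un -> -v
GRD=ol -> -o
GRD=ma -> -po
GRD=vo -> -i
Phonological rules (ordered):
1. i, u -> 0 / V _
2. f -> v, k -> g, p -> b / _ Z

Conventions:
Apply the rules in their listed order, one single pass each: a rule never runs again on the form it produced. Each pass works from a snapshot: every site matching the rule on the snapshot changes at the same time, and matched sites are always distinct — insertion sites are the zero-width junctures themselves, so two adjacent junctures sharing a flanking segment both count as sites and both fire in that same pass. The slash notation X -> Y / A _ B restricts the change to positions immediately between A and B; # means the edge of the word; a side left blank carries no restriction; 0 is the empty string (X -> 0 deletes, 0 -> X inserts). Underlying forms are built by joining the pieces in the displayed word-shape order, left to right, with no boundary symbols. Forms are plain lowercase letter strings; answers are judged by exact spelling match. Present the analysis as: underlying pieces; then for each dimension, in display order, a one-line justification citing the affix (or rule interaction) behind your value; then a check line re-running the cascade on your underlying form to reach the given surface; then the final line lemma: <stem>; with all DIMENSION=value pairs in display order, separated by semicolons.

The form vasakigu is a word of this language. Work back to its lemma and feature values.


underlying: vasauk-i-gu
NUM=ne - signalled by the affix -i
GRD=ak - signalled by the affix -gu
check: vasaukigu -> vasakigu -> vasakigu
lemma: vasauk; NUM=ne; GRD=ak


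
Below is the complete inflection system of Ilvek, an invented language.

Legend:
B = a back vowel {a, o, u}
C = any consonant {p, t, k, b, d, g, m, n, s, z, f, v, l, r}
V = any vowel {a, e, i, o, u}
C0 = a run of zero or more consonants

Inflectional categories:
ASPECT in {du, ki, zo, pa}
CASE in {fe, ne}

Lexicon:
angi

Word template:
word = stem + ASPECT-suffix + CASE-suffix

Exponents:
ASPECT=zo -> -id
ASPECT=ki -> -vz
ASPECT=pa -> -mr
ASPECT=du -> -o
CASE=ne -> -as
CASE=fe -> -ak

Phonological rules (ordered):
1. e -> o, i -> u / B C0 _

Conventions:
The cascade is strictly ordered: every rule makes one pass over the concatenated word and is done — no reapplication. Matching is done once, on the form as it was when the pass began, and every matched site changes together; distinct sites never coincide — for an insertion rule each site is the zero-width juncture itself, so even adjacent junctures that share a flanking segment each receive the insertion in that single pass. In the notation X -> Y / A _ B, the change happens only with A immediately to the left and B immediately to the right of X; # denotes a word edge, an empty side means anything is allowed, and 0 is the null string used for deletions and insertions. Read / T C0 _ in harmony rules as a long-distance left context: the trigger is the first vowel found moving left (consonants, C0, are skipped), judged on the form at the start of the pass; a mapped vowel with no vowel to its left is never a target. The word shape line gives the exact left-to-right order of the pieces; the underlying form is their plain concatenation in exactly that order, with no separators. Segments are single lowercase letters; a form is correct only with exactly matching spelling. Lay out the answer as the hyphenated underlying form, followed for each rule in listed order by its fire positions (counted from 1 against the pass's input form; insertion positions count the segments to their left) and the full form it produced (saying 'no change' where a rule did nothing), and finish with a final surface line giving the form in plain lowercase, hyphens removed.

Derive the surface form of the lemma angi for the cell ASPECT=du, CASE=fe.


underlying: angi-o-ak
1. e -> o, i -> u / B C0 _: fires at position(s) 4: anguoak
surface: anguoak


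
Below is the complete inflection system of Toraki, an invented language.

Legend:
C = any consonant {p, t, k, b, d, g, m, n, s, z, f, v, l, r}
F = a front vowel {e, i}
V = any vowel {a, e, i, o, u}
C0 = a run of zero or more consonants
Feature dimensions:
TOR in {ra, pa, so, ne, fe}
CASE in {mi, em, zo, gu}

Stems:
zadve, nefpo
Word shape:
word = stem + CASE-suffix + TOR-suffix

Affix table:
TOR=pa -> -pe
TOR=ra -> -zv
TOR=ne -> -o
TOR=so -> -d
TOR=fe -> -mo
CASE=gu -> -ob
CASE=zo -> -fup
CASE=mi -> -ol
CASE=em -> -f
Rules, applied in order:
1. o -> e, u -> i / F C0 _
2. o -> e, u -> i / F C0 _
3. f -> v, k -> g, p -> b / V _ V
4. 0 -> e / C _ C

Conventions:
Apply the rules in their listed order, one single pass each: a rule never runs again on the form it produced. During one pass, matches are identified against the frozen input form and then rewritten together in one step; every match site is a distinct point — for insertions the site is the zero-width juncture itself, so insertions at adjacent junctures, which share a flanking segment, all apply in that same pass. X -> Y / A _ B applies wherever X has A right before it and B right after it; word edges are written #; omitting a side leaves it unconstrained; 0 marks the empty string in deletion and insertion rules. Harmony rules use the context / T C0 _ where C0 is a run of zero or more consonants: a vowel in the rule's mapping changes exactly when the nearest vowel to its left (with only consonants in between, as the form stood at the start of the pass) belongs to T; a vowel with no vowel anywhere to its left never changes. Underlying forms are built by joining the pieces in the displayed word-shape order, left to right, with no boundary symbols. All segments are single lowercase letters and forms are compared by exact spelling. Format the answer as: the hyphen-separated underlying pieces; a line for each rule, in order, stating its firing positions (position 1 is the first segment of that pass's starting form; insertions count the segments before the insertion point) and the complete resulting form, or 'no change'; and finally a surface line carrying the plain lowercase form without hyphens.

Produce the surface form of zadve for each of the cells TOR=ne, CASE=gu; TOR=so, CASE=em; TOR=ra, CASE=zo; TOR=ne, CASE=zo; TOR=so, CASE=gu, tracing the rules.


cell TOR=ne, CASE=gu:
underlying: zadve-ob-o
1. o -> e, u -> i / F C0 _: fires at position(s) 6: zadveebo
2. o -> e, u -> i / F C0 _: fires at position(s) 8: zadveebe
3. f -> v, k -> g, p -> b / V _ V: no change
4. 0 -> e / C _ C: inserts after position(s) 3: zadeveebe
surface: zadeveebe

cell TOR=so, CASE=em:
underlying: zadve-f-d
1. o -> e, u -> i / F C0 _: no change
2. o -> e, u -> i / F C0 _: no change
3. f -> v, k -> g, p -> b / V _ V: no change
4. 0 -> e / C _ C: inserts after position(s) 3, 6: zadevefed
surface: zadevefed

cell TOR=ra, CASE=zo:
underlying: zadve-fup-zv
1. o -> e, u -> i / F C0 _: fires at position(s) 7: zadvefipzv
2. o -> e, u -> i / F C0 _: no change
3. f -> v, k -> g, p -> b / V _ V: fires at position(s) 6: zadvevipzv
4. 0 -> e / C _ C: inserts after position(s) 3, 8, 9: zadevevipezev
surface: zadevevipezev

cell TOR=ne, CASE=zo:
underlying: zadve-fup-o
1. o -> e, u -> i / F C0 _: fires at position(s) 7: zadvefipo
2. o -> e, u -> i / F C0 _: fires at position(s) 9: zadvefipe
3. f -> v, k -> g, p -> b / V _ V: fires at position(s) 6, 8: zadvevibe
4. 0 -> e / C _ C: inserts after position(s) 3: zadevevibe
surface: zadevevibe

cell TOR=so, CASE=gu:
underlying: zadve-ob-d
1. o -> e, u -> i / F C0 _: fires at position(s) 6: zadveebd
2. o -> e, u -> i / F C0 _: no change
3. f -> v, k -> g, p -> b / V _ V: no change
4. 0 -> e / C _ C: inserts after position(s) 3, 7: zadeveebed
surface: zadeveebed


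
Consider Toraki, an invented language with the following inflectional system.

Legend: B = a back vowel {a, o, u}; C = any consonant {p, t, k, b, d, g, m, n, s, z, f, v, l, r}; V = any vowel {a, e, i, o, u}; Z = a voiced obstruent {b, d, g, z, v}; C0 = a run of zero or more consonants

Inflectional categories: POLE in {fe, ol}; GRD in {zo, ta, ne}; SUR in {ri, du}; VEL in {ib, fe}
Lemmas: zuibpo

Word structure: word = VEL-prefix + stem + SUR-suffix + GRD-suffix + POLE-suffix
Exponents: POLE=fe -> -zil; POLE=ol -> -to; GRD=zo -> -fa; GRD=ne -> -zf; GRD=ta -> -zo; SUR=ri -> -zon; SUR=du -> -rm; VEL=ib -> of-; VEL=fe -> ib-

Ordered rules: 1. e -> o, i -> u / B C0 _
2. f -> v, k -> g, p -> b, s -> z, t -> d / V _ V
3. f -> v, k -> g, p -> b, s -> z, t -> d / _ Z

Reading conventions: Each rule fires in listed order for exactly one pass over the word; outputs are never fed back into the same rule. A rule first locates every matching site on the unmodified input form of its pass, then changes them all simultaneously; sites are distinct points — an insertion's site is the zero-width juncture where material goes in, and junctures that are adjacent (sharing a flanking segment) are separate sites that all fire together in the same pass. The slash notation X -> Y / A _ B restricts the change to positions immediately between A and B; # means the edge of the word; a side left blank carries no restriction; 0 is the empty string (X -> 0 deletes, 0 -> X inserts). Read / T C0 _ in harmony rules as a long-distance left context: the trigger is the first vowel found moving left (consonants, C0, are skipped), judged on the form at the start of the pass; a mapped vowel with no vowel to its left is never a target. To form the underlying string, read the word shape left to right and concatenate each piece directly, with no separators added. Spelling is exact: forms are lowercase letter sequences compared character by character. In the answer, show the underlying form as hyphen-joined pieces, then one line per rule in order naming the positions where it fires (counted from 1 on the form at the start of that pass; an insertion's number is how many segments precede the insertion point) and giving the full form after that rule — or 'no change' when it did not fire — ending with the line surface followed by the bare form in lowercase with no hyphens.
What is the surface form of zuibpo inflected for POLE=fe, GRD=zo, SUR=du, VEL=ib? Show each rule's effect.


underlying: of-zuibpo-rm-fa-zil
1. e -> o, i -> u / B C0 _: fires at position(s) 5, 14: ofzuubpormfazul
2. f -> v, k -> g, p -> b, s -> z, t -> d / V _ V: no change
3. f -> v, k -> g, p -> b, s -> z, t -> d / _ Z: fires at position(s) 2: ovzuubpormfazul
surface: ovzuubpormfazul


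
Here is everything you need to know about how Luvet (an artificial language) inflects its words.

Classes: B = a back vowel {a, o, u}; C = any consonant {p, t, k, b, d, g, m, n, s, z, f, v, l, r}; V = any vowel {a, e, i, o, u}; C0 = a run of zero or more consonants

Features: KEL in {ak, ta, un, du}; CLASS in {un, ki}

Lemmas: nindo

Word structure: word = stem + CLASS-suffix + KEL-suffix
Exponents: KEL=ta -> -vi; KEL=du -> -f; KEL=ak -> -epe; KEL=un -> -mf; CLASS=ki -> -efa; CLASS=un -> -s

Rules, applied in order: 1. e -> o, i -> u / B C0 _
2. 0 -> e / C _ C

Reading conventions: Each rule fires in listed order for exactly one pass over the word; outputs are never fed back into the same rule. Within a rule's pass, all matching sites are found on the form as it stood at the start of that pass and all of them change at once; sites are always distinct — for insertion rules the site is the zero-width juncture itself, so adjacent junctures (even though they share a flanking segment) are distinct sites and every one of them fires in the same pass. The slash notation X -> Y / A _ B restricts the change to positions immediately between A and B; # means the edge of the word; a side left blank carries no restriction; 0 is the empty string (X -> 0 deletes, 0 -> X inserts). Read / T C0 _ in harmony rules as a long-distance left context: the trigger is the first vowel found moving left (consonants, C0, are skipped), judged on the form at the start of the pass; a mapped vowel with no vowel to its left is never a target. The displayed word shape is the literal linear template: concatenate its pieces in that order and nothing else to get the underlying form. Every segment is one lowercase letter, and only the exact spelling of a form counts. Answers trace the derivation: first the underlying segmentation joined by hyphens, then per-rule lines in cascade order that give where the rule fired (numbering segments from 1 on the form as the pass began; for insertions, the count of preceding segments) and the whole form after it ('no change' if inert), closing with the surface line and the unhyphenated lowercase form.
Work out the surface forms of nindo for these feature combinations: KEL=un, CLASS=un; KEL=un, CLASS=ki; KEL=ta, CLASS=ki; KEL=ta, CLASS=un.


cell KEL=un, CLASS=un:
underlying: nindo-s-mf
1. e -> o, i -> u / B C0 _: no change
2. 0 -> e / C _ C: inserts after position(s) 3, 6, 7: ninedosemef
surface: ninedosemef

cell KEL=un, CLASS=ki:
underlying: nindo-efa-mf
1. e -> o, i -> u / B C0 _: fires at position(s) 6: nindoofamf
2. 0 -> e / C _ C: inserts after position(s) 3, 9: ninedoofamef
surface: ninedoofamef

cell KEL=ta, CLASS=ki:
underlying: nindo-efa-vi
1. e -> o, i -> u / B C0 _: fires at position(s) 6, 10: nindoofavu
2. 0 -> e / C _ C: inserts after position(s) 3: ninedoofavu
surface: ninedoofavu

cell KEL=ta, CLASS=un:
underlying: nindo-s-vi
1. e -> o, i -> u / B C0 _: fires at position(s) 8: nindosvu
2. 0 -> e / C _ C: inserts after position(s) 3, 6: ninedosevu
surface: ninedosevu


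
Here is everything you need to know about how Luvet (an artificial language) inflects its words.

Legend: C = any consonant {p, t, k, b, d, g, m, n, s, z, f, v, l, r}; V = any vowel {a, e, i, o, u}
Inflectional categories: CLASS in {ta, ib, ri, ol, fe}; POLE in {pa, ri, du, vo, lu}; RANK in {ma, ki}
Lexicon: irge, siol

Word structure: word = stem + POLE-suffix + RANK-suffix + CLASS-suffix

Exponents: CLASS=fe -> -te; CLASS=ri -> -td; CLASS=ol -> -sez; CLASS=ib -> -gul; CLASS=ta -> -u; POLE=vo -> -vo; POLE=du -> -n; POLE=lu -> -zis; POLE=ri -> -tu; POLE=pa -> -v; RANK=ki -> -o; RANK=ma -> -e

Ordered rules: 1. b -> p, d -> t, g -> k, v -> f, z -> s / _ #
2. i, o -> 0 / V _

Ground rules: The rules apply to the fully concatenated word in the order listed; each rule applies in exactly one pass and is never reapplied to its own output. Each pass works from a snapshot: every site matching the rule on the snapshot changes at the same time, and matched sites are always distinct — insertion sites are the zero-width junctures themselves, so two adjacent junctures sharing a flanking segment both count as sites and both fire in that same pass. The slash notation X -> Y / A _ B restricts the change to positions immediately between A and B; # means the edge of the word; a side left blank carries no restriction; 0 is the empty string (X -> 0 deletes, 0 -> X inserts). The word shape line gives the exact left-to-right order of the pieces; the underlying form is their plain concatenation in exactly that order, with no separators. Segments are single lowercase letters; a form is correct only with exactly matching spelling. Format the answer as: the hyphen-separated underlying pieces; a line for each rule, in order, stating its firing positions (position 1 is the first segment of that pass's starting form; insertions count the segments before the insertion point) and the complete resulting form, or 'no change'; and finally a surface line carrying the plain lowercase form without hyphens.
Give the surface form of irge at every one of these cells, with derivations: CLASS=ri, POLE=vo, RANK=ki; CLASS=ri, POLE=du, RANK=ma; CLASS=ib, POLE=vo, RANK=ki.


cell CLASS=ri, POLE=vo, RANK=ki:
underlying: irge-vo-o-td
1. b -> p, d -> t, g -> k, v -> f, z -> s / _ #: fires at position(s) 9: irgevoott
2. i, o -> 0 / V _: fires at position(s) 7: irgevott
surface: irgevott

cell CLASS=ri, POLE=du, RANK=ma:
underlying: irge-n-e-td
1. b -> p, d -> t, g -> k, v -> f, z -> s / _ #: fires at position(s) 8: irgenett
2. i, o -> 0 / V _: no change
surface: irgenett

cell CLASS=ib, POLE=vo, RANK=ki:
underlying: irge-vo-o-gul
1. b -> p, d -> t, g -> k, v -> f, z -> s / _ #: no change
2. i, o -> 0 / V _: fires at position(s) 7: irgevogul
surface: irgevogul
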